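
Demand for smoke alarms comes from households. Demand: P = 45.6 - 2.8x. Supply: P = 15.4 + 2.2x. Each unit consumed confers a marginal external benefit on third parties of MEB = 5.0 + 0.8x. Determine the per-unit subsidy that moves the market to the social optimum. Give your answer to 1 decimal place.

subsidy = 11.7 per unit

Social marginal benefit = demand + MEB = 50.6 - 2.0x.
Set SMB = MC: 50.6 - 2.0x = 15.4 + 2.2x → x* = 8.3810.
The Pigouvian subsidy equals MEB at x*: 5.0 + 0.8×8.3810 = 11.7048.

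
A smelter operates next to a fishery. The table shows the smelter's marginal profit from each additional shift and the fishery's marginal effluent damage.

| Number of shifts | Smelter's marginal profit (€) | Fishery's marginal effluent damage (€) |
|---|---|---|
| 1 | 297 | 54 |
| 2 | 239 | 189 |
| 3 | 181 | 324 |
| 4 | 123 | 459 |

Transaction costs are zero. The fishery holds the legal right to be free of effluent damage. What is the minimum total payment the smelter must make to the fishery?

Efficient level: marginal profit ≥ marginal effluent damage through level 2, so k* = 2.
With the fishery holding the right, the smelter must at least compensate total damage at k*: 54 + 189 = 243.

€243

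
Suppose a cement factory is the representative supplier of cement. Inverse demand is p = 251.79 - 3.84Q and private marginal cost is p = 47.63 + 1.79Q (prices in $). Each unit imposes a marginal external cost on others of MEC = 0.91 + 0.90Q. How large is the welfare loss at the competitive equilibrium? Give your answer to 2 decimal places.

Market equilibrium (private): 47.63 + 1.79Q = 251.79 - 3.84Q → Q_m = 36.2629.
Social marginal cost = private MC + MEC = 48.54 + 2.69Q.
Set SMC = demand: 48.54 + 2.69Q = 251.79 - 3.84Q → Q* = 31.1256.
Between Q* and Q_m the wedge SMC − demand runs linearly from 0 to MEC(Q_m), so the loss is a triangle.
DWL = ½ × 5.1373 × 33.5466 = 86.1695.

DWL = $86.17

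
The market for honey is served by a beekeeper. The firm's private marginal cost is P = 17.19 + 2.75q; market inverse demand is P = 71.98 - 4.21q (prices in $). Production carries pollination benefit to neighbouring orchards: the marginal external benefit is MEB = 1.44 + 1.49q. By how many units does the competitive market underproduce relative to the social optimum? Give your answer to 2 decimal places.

2.41 units

Market equilibrium (private): 17.19 + 2.75q = 71.98 - 4.21q → q_m = 7.8721.
Social marginal cost = private MC − MEB = 15.75 + 1.26q.
Set SMC = demand: 15.75 + 1.26q = 71.98 - 4.21q → q* = 10.2797.
Gap = |7.8721 − 10.2797| = 2.4076.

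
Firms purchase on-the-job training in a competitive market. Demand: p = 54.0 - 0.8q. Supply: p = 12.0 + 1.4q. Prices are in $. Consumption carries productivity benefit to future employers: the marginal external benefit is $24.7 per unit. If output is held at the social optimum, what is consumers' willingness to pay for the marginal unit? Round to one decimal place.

P = $29.7

Social marginal benefit = demand + MEB = 78.7 - 0.8q.
Set SMB = MC: 78.7 - 0.8q = 12.0 + 1.4q → q* = 30.3182.
Consumer price on the demand curve at q*: 54.0 − 0.8×30.3182 = 29.7454.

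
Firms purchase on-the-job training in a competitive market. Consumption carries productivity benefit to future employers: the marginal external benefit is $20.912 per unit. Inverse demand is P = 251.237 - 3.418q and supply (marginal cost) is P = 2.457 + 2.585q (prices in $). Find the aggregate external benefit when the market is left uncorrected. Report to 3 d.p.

Market equilibrium (private): 2.457 + 2.585q = 251.237 - 3.418q → q_m = 41.4426.
Total external benefit = MEB × q_m = 20.912 × 41.4426 = 866.6477.

$866.648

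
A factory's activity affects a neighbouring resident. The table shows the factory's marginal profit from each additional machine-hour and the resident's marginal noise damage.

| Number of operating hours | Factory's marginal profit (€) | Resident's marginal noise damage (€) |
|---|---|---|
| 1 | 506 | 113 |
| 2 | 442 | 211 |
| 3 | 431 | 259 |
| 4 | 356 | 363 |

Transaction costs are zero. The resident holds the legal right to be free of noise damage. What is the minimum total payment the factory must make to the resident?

€583

Efficient level: marginal profit ≥ marginal noise damage through level 3, so k* = 3.
With the resident holding the right, the factory must at least compensate total damage at k*: 113 + 211 + 259 = 583.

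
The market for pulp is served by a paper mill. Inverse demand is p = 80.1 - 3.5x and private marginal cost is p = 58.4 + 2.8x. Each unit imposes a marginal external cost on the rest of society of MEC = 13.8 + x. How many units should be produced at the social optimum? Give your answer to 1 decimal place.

x* = 1.1

Social marginal cost = private MC + MEC = 72.2 + 3.8x.
Set SMC = demand: 72.2 + 3.8x = 80.1 - 3.5x → x* = 1.0822.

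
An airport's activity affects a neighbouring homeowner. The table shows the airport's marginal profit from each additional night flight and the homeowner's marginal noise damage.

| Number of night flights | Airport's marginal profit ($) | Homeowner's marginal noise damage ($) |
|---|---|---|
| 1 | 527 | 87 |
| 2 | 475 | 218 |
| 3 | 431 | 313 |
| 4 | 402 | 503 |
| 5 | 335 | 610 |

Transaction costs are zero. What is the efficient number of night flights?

3

Bargaining reaches the level where marginal profit last exceeds marginal noise damage.
That holds through level 3 (431 ≥ 313) but not at 4 (402 < 503).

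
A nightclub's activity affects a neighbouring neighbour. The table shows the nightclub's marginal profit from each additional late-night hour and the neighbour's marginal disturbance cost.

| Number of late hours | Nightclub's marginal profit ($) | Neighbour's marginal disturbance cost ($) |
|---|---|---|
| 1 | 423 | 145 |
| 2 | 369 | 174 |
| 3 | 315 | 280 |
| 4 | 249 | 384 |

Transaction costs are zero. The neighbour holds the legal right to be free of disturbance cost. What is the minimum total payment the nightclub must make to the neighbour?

Efficient level: marginal profit ≥ marginal disturbance cost through level 3, so k* = 3.
With the neighbour holding the right, the nightclub must at least compensate total damage at k*: 145 + 174 + 280 = 599.

$599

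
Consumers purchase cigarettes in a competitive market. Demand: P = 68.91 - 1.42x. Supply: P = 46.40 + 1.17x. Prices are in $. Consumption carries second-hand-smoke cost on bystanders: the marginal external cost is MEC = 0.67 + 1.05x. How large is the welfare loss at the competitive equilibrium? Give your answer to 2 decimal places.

DWL = $13.18

Market equilibrium (private): 46.40 + 1.17x = 68.91 - 1.42x → x_m = 8.6911.
Social marginal benefit = demand − MEC = 68.24 - 2.47x.
Set SMB = MC: 68.24 - 2.47x = 46.40 + 1.17x → x* = 6.0000.
The welfare-loss triangle has base |x_m − x*| and height MEC(x_m) (the vertical gap between SMB and MC is zero at x* and MEC at x_m).
DWL = ½ × 2.6911 × 9.7957 = 13.1806.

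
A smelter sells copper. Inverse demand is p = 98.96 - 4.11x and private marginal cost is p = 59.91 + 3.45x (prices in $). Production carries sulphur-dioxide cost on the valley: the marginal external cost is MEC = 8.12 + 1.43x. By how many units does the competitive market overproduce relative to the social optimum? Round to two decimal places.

1.72 units

Market equilibrium (private): 59.91 + 3.45x = 98.96 - 4.11x → x_m = 5.1653.
Social marginal cost = private MC + MEC = 68.03 + 4.88x.
Set SMC = demand: 68.03 + 4.88x = 98.96 - 4.11x → x* = 3.4405.
Gap = |5.1653 − 3.4405| = 1.7248.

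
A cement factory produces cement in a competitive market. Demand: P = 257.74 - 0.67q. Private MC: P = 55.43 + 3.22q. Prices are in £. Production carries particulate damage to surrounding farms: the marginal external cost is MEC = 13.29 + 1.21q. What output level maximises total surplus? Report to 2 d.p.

q* = 37.06

Social marginal cost = private MC + MEC = 68.72 + 4.43q.
Set SMC = demand: 68.72 + 4.43q = 257.74 - 0.67q → q* = 37.0627.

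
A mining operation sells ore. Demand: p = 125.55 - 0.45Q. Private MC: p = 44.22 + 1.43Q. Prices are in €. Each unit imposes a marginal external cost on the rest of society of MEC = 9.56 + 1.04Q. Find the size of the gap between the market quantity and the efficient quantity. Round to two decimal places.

18.68 units

Market equilibrium (private): 44.22 + 1.43Q = 125.55 - 0.45Q → Q_m = 43.2606.
Social marginal cost = private MC + MEC = 53.78 + 2.47Q.
Set SMC = demand: 53.78 + 2.47Q = 125.55 - 0.45Q → Q* = 24.5788.
Gap = |43.2606 − 24.5788| = 18.6818.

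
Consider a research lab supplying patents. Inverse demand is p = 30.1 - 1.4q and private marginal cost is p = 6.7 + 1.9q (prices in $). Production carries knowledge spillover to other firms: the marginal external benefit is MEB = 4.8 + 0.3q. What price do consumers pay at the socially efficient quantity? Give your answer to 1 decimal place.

P = $16.9

Social marginal cost = private MC − MEB = 1.9 + 1.6q.
Set SMC = demand: 1.9 + 1.6q = 30.1 - 1.4q → q* = 9.4000.
Consumer price on the demand curve at q*: 30.1 − 1.4×9.4000 = 16.9400.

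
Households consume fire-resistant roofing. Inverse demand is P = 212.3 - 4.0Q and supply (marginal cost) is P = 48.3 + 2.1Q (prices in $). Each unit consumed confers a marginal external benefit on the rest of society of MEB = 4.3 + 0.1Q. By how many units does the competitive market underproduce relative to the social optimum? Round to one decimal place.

1.2 units

Market equilibrium (private): 48.3 + 2.1Q = 212.3 - 4.0Q → Q_m = 26.8852.
Social marginal benefit = demand + MEB = 216.6 - 3.9Q.
Set SMB = MC: 216.6 - 3.9Q = 48.3 + 2.1Q → Q* = 28.0500.
Gap = |26.8852 − 28.0500| = 1.1648.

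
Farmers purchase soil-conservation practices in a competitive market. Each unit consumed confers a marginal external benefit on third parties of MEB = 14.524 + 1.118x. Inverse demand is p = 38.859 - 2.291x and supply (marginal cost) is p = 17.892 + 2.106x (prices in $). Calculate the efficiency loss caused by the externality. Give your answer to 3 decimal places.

Market equilibrium (private): 17.892 + 2.106x = 38.859 - 2.291x → x_m = 4.7685.
Social marginal benefit = demand + MEB = 53.383 - 1.173x.
Set SMB = MC: 53.383 - 1.173x = 17.892 + 2.106x → x* = 10.8237.
The welfare-loss triangle has base |x_m − x*| and height MEB(x_m) (the vertical gap between SMB and MC is zero at x* and MEB at x_m).
DWL = ½ × 6.0552 × 19.8552 = 60.1136.

DWL = $60.114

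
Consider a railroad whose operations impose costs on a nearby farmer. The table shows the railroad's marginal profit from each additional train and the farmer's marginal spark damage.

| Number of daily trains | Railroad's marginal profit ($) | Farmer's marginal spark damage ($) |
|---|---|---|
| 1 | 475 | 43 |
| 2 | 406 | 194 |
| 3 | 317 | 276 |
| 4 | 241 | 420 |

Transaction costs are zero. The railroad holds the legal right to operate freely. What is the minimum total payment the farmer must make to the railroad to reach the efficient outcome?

Left alone the railroad would choose level 4 (marginal profit stays positive).
Efficient level: k* = 3 (marginal profit ≥ marginal spark damage through 3).
The farmer must at least cover the railroad's forgone profit from cutting 4→3: 241 = 241.

$241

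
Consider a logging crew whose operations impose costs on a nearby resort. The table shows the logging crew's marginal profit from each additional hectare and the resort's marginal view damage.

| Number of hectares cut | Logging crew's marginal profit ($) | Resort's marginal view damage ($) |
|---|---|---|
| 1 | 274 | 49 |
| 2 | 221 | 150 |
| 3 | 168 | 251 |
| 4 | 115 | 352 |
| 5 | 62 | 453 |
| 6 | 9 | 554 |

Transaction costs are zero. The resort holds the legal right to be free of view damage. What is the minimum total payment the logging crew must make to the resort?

Efficient level: marginal profit ≥ marginal view damage through level 2, so k* = 2.
With the resort holding the right, the logging crew must at least compensate total damage at k*: 49 + 150 = 199.

$199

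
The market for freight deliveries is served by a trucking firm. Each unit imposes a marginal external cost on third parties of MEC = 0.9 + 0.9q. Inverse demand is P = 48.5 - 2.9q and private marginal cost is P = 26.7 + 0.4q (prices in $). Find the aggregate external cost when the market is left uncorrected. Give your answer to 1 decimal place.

Market equilibrium (private): 26.7 + 0.4q = 48.5 - 2.9q → q_m = 6.6061.
Total external cost = ∫₀^{q_m} (0.9 + 0.9q) dq = 0.9×6.6061 + ½×0.9×6.6061² = 25.5837.

$25.6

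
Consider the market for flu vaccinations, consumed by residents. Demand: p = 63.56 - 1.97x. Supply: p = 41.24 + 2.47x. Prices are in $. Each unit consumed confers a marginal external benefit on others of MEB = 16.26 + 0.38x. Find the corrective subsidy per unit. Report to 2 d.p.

subsidy = $19.87 per unit

Social marginal benefit = demand + MEB = 79.82 - 1.59x.
Set SMB = MC: 79.82 - 1.59x = 41.24 + 2.47x → x* = 9.5025.
The Pigouvian subsidy equals MEB at x*: 16.26 + 0.38×9.5025 = 19.8710.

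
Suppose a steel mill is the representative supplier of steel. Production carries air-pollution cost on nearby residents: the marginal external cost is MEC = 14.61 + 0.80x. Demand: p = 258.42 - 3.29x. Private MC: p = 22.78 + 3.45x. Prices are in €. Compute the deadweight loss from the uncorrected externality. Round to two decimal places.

DWL = €120.22

Market equilibrium (private): 22.78 + 3.45x = 258.42 - 3.29x → x_m = 34.9614.
Social marginal cost = private MC + MEC = 37.39 + 4.25x.
Set SMC = demand: 37.39 + 4.25x = 258.42 - 3.29x → x* = 29.3143.
Height of the DWL triangle at x_m is SMC(x_m) − demand(x_m) = MEC(x_m) = 42.5791.
DWL = ½ × 5.6471 × 42.5791 = 120.2242.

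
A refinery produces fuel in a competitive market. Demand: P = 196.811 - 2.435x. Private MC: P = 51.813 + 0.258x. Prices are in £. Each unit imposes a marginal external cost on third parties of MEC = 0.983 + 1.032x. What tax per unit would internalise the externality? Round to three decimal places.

tax = £40.882 per unit

Social marginal cost = private MC + MEC = 52.796 + 1.290x.
Set SMC = demand: 52.796 + 1.290x = 196.811 - 2.435x → x* = 38.6617.
The Pigouvian tax equals MEC at x*: 0.983 + 1.032×38.6617 = 40.8819.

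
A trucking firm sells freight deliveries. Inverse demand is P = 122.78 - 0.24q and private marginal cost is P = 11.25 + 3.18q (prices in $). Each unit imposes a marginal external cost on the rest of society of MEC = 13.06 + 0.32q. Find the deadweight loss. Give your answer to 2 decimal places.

DWL = $73.80

Market equilibrium (private): 11.25 + 3.18q = 122.78 - 0.24q → q_m = 32.6111.
Social marginal cost = private MC + MEC = 24.31 + 3.50q.
Set SMC = demand: 24.31 + 3.50q = 122.78 - 0.24q → q* = 26.3289.
The welfare-loss triangle has base |q_m − q*| and height MEC(q_m) (the vertical gap between SMC and demand is zero at q* and MEC at q_m).
DWL = ½ × 6.2822 × 23.4956 = 73.8020.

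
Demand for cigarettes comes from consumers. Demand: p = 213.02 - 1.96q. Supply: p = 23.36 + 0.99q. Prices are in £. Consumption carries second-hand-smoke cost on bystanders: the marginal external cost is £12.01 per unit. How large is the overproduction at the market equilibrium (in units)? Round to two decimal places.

4.07 units

Market equilibrium (private): 23.36 + 0.99q = 213.02 - 1.96q → q_m = 64.2915.
Social marginal benefit = demand − MEC = 201.01 - 1.96q.
Set SMB = MC: 201.01 - 1.96q = 23.36 + 0.99q → q* = 60.2203.
Gap = |64.2915 − 60.2203| = 4.0712.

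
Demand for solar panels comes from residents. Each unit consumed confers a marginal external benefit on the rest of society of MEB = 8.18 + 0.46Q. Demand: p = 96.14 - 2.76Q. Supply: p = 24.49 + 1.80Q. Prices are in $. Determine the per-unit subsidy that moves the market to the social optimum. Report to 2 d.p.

subsidy = $17.14 per unit

Social marginal benefit = demand + MEB = 104.32 - 2.30Q.
Set SMB = MC: 104.32 - 2.30Q = 24.49 + 1.80Q → Q* = 19.4707.
The Pigouvian subsidy equals MEB at Q*: 8.18 + 0.46×19.4707 = 17.1365.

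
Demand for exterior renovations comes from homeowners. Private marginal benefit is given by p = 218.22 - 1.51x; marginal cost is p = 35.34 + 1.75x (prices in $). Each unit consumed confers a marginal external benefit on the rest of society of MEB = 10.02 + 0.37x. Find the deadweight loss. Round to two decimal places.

Market equilibrium (private): 35.34 + 1.75x = 218.22 - 1.51x → x_m = 56.0982.
Social marginal benefit = demand + MEB = 228.24 - 1.14x.
Set SMB = MC: 228.24 - 1.14x = 35.34 + 1.75x → x* = 66.7474.
Height of the DWL triangle at x_m is SMB(x_m) − MC(x_m) = MEB(x_m) = 30.7763.
DWL = ½ × 10.6492 × 30.7763 = 163.8715.

DWL = $163.87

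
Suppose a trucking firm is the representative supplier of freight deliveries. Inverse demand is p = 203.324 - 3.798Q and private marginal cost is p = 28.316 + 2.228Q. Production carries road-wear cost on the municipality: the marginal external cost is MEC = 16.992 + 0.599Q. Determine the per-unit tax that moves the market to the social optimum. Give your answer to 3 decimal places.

tax = 31.279 per unit

Social marginal cost = private MC + MEC = 45.308 + 2.827Q.
Set SMC = demand: 45.308 + 2.827Q = 203.324 - 3.798Q → Q* = 23.8515.
The Pigouvian tax equals MEC at Q*: 16.992 + 0.599×23.8515 = 31.2790.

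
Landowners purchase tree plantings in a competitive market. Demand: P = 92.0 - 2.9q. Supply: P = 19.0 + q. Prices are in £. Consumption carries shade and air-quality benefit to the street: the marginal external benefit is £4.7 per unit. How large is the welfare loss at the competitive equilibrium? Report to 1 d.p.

DWL = £2.8

Market equilibrium (private): 19.0 + q = 92.0 - 2.9q → q_m = 18.7179.
Social marginal benefit = demand + MEB = 96.7 - 2.9q.
Set SMB = MC: 96.7 - 2.9q = 19.0 + q → q* = 19.9231.
The loss is the area between SMB and MC from q* to q_m; with linear curves that's a triangle of height MEB(q_m).
DWL = ½ × 1.2052 × 4.7000 = 2.8322.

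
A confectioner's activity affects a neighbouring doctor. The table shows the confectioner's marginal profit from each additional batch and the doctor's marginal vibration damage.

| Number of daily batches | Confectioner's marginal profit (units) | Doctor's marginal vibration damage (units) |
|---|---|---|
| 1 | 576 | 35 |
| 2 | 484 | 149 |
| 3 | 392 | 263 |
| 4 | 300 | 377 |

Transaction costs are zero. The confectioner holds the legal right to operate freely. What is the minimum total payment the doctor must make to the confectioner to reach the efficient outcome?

300

Left alone the confectioner would choose level 4 (marginal profit stays positive).
Efficient level: k* = 3 (marginal profit ≥ marginal vibration damage through 3).
The doctor must at least cover the confectioner's forgone profit from cutting 4→3: 300 = 300.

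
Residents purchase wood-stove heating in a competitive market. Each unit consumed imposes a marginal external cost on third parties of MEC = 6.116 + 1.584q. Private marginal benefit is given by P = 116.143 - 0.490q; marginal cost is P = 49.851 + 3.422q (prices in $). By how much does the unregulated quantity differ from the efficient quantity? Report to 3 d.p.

5.997 units

Market equilibrium (private): 49.851 + 3.422q = 116.143 - 0.490q → q_m = 16.9458.
Social marginal benefit = demand − MEC = 110.027 - 2.074q.
Set SMB = MC: 110.027 - 2.074q = 49.851 + 3.422q → q* = 10.9491.
Gap = |16.9458 − 10.9491| = 5.9967.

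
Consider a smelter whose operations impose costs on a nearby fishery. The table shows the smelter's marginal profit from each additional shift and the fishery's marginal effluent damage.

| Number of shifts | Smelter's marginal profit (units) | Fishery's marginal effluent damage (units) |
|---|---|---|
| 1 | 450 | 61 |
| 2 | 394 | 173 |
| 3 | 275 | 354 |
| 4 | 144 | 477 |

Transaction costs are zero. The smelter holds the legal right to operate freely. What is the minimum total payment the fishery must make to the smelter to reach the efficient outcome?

419

Left alone the smelter would choose level 4 (marginal profit stays positive).
Efficient level: k* = 2 (marginal profit ≥ marginal effluent damage through 2).
The fishery must at least cover the smelter's forgone profit from cutting 4→2: 275 + 144 = 419.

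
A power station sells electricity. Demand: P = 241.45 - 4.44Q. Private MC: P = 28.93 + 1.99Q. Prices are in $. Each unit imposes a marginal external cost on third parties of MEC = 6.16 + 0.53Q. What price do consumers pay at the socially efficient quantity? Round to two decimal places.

P = $109.81

Social marginal cost = private MC + MEC = 35.09 + 2.52Q.
Set SMC = demand: 35.09 + 2.52Q = 241.45 - 4.44Q → Q* = 29.6494.
Consumer price on the demand curve at Q*: 241.45 − 4.44×29.6494 = 109.8067.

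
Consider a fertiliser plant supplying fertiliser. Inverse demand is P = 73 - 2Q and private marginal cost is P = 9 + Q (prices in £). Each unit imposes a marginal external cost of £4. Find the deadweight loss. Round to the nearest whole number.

DWL = £3

Market equilibrium (private): 9 + Q = 73 - 2Q → Q_m = 21.3333.
Social marginal cost = private MC + MEC = 13 + Q.
Set SMC = demand: 13 + Q = 73 - 2Q → Q* = 20.0000.
Height of the DWL triangle at Q_m is SMC(Q_m) − demand(Q_m) = MEC(Q_m) = 4.0000.
DWL = ½ × 1.3333 × 4.0000 = 2.6666.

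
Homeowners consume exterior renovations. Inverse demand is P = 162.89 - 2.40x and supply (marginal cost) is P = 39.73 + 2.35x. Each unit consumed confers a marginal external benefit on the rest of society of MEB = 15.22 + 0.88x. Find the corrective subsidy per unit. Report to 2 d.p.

Social marginal benefit = demand + MEB = 178.11 - 1.52x.
Set SMB = MC: 178.11 - 1.52x = 39.73 + 2.35x → x* = 35.7571.
The Pigouvian subsidy equals MEB at x*: 15.22 + 0.88×35.7571 = 46.6862.

subsidy = 46.69 per unit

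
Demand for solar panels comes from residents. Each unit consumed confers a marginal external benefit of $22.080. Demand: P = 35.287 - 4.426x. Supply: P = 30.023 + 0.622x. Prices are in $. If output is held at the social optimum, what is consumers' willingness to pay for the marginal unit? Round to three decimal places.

Social marginal benefit = demand + MEB = 57.367 - 4.426x.
Set SMB = MC: 57.367 - 4.426x = 30.023 + 0.622x → x* = 5.4168.
Consumer price on the demand curve at x*: 35.287 − 4.426×5.4168 = 11.3122.

P = $11.312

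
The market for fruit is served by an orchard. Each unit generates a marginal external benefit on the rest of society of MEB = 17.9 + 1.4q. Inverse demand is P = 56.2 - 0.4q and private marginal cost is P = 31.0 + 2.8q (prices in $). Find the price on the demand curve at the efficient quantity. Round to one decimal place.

Social marginal cost = private MC − MEB = 13.1 + 1.4q.
Set SMC = demand: 13.1 + 1.4q = 56.2 - 0.4q → q* = 23.9444.
Consumer price on the demand curve at q*: 56.2 − 0.4×23.9444 = 46.6222.

P = $46.6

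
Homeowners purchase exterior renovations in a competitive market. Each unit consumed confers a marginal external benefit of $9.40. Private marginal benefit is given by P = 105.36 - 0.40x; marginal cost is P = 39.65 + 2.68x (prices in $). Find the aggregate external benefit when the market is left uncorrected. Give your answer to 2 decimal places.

Market equilibrium (private): 39.65 + 2.68x = 105.36 - 0.40x → x_m = 21.3344.
Total external benefit = MEB × x_m = 9.40 × 21.3344 = 200.5434.

$200.54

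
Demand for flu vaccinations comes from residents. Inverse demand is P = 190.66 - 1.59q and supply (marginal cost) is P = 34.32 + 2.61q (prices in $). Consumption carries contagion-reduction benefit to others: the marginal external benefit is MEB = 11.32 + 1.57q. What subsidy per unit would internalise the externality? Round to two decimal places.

Social marginal benefit = demand + MEB = 201.98 - 0.02q.
Set SMB = MC: 201.98 - 0.02q = 34.32 + 2.61q → q* = 63.7490.
The Pigouvian subsidy equals MEB at q*: 11.32 + 1.57×63.7490 = 111.4059.

subsidy = $111.41 per unit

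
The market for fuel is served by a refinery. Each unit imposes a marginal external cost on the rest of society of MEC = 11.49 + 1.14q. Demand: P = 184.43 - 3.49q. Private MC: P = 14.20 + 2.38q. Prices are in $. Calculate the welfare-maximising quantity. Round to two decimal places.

q* = 22.64

Social marginal cost = private MC + MEC = 25.69 + 3.52q.
Set SMC = demand: 25.69 + 3.52q = 184.43 - 3.49q → q* = 22.6448.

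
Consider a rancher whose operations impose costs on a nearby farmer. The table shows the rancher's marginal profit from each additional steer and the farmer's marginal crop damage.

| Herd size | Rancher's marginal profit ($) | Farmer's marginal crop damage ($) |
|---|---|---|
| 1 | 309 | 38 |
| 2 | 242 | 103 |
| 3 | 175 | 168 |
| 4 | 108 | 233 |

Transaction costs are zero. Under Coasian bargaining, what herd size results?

3

Bargaining reaches the level where marginal profit last exceeds marginal crop damage.
That holds through level 3 (175 ≥ 168) but not at 4 (108 < 233).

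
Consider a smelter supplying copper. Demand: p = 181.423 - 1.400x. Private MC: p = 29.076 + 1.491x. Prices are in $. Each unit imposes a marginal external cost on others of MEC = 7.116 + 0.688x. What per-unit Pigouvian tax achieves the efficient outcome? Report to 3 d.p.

Social marginal cost = private MC + MEC = 36.192 + 2.179x.
Set SMC = demand: 36.192 + 2.179x = 181.423 - 1.400x → x* = 40.5787.
The Pigouvian tax equals MEC at x*: 7.116 + 0.688×40.5787 = 35.0341.

tax = $35.034 per unit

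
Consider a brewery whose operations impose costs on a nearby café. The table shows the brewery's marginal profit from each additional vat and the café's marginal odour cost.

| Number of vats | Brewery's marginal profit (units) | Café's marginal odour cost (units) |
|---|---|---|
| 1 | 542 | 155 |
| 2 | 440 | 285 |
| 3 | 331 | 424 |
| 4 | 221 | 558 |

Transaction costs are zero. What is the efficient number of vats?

2

Bargaining reaches the level where marginal profit last exceeds marginal odour cost.
That holds through level 2 (440 ≥ 285) but not at 3 (331 < 424).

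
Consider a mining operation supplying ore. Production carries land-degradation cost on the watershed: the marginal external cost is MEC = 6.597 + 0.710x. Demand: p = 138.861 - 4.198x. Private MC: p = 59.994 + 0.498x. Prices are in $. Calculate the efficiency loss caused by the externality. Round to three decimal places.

Market equilibrium (private): 59.994 + 0.498x = 138.861 - 4.198x → x_m = 16.7945.
Social marginal cost = private MC + MEC = 66.591 + 1.208x.
Set SMC = demand: 66.591 + 1.208x = 138.861 - 4.198x → x* = 13.3685.
The loss is the area between SMC and demand from x* to x_m; with linear curves that's a triangle of height MEC(x_m).
DWL = ½ × 3.4260 × 18.5211 = 31.7266.

DWL = $31.727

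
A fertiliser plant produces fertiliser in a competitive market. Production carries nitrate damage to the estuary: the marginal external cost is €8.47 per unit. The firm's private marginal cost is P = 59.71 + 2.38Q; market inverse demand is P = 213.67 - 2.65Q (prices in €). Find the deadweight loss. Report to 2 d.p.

Market equilibrium (private): 59.71 + 2.38Q = 213.67 - 2.65Q → Q_m = 30.6083.
Social marginal cost = private MC + MEC = 68.18 + 2.38Q.
Set SMC = demand: 68.18 + 2.38Q = 213.67 - 2.65Q → Q* = 28.9245.
Between Q* and Q_m the wedge SMC − demand runs linearly from 0 to MEC(Q_m), so the loss is a triangle.
DWL = ½ × 1.6838 × 8.4700 = 7.1309.

DWL = €7.13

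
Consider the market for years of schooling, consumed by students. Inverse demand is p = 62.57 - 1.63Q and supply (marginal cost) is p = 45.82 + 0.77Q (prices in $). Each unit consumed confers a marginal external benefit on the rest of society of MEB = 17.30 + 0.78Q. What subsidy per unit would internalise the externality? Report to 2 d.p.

Social marginal benefit = demand + MEB = 79.87 - 0.85Q.
Set SMB = MC: 79.87 - 0.85Q = 45.82 + 0.77Q → Q* = 21.0185.
The Pigouvian subsidy equals MEB at Q*: 17.30 + 0.78×21.0185 = 33.6944.

subsidy = $33.69 per unit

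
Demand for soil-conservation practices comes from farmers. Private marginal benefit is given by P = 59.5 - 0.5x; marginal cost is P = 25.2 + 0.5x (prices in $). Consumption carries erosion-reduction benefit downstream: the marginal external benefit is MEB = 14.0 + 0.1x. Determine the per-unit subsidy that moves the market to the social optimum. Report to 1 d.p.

Social marginal benefit = demand + MEB = 73.5 - 0.4x.
Set SMB = MC: 73.5 - 0.4x = 25.2 + 0.5x → x* = 53.6667.
The Pigouvian subsidy equals MEB at x*: 14.0 + 0.1×53.6667 = 19.3667.

subsidy = $19.4 per unit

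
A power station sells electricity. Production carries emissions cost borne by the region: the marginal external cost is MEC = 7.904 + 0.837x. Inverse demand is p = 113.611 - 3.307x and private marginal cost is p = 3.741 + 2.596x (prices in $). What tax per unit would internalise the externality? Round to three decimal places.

Social marginal cost = private MC + MEC = 11.645 + 3.433x.
Set SMC = demand: 11.645 + 3.433x = 113.611 - 3.307x → x* = 15.1285.
The Pigouvian tax equals MEC at x*: 7.904 + 0.837×15.1285 = 20.5666.

tax = $20.567 per unit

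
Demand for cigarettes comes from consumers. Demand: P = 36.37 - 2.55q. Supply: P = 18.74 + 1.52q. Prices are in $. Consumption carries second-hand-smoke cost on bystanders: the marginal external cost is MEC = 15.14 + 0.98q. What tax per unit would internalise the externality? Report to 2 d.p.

tax = $15.62 per unit

Social marginal benefit = demand − MEC = 21.23 - 3.53q.
Set SMB = MC: 21.23 - 3.53q = 18.74 + 1.52q → q* = 0.4931.
The Pigouvian tax equals MEC at q*: 15.14 + 0.98×0.4931 = 15.6232.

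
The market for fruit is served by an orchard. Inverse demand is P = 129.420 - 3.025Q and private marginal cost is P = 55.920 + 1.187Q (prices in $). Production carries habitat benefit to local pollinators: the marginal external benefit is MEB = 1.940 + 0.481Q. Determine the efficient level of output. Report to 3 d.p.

Q* = 20.220

Social marginal cost = private MC − MEB = 53.980 + 0.706Q.
Set SMC = demand: 53.980 + 0.706Q = 129.420 - 3.025Q → Q* = 20.2198.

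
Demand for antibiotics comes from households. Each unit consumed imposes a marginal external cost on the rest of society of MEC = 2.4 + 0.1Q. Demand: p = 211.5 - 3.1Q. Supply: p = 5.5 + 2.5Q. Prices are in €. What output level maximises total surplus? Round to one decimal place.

Q* = 35.7

Social marginal benefit = demand − MEC = 209.1 - 3.2Q.
Set SMB = MC: 209.1 - 3.2Q = 5.5 + 2.5Q → Q* = 35.7193.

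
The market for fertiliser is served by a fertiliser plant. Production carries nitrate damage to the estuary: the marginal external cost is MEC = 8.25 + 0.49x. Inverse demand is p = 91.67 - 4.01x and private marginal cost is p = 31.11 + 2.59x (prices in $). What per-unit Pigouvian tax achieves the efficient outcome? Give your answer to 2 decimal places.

Social marginal cost = private MC + MEC = 39.36 + 3.08x.
Set SMC = demand: 39.36 + 3.08x = 91.67 - 4.01x → x* = 7.3780.
The Pigouvian tax equals MEC at x*: 8.25 + 0.49×7.3780 = 11.8652.

tax = $11.87 per unit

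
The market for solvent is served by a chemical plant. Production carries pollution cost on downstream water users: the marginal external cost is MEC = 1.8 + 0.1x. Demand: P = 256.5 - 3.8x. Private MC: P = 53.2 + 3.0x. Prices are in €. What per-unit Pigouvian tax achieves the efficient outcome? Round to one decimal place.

tax = €4.7 per unit

Social marginal cost = private MC + MEC = 55.0 + 3.1x.
Set SMC = demand: 55.0 + 3.1x = 256.5 - 3.8x → x* = 29.2029.
The Pigouvian tax equals MEC at x*: 1.8 + 0.1×29.2029 = 4.7203.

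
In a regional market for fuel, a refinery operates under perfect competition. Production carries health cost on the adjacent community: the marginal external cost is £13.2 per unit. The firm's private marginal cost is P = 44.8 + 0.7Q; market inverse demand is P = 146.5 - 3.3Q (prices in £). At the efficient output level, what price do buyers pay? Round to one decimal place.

Social marginal cost = private MC + MEC = 58.0 + 0.7Q.
Set SMC = demand: 58.0 + 0.7Q = 146.5 - 3.3Q → Q* = 22.1250.
Consumer price on the demand curve at Q*: 146.5 − 3.3×22.1250 = 73.4875.

P = £73.5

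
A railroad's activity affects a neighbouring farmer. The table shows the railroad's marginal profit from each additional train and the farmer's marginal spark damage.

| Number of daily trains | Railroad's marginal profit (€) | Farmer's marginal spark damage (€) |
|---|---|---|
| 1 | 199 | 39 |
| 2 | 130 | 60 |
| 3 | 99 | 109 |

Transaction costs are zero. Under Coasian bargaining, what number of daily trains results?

2

Bargaining reaches the level where marginal profit last exceeds marginal spark damage.
That holds through level 2 (130 ≥ 60) but not at 3 (99 < 109).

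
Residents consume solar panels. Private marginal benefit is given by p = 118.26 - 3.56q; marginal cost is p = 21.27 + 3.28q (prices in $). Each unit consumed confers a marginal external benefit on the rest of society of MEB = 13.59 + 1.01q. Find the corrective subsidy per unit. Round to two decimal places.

Social marginal benefit = demand + MEB = 131.85 - 2.55q.
Set SMB = MC: 131.85 - 2.55q = 21.27 + 3.28q → q* = 18.9674.
The Pigouvian subsidy equals MEB at q*: 13.59 + 1.01×18.9674 = 32.7471.

subsidy = $32.75 per unit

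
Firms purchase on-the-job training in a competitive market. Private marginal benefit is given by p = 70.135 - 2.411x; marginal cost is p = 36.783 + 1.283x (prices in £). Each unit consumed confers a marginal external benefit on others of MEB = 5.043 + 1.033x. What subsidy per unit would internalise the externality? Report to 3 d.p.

subsidy = £19.948 per unit

Social marginal benefit = demand + MEB = 75.178 - 1.378x.
Set SMB = MC: 75.178 - 1.378x = 36.783 + 1.283x → x* = 14.4288.
The Pigouvian subsidy equals MEB at x*: 5.043 + 1.033×14.4288 = 19.9480.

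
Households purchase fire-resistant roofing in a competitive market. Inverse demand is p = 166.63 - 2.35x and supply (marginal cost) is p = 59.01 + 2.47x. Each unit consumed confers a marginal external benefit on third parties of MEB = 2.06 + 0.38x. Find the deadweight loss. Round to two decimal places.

DWL = 12.52

Market equilibrium (private): 59.01 + 2.47x = 166.63 - 2.35x → x_m = 22.3278.
Social marginal benefit = demand + MEB = 168.69 - 1.97x.
Set SMB = MC: 168.69 - 1.97x = 59.01 + 2.47x → x* = 24.7027.
Between x* and x_m the wedge SMB − MC runs linearly from 0 to MEB(x_m), so the loss is a triangle.
DWL = ½ × 2.3749 × 10.5446 = 12.5212.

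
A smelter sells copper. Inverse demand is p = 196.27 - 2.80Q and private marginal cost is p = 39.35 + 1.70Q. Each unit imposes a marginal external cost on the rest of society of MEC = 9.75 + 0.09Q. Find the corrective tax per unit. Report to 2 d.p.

tax = 12.64 per unit

Social marginal cost = private MC + MEC = 49.10 + 1.79Q.
Set SMC = demand: 49.10 + 1.79Q = 196.27 - 2.80Q → Q* = 32.0632.
The Pigouvian tax equals MEC at Q*: 9.75 + 0.09×32.0632 = 12.6357.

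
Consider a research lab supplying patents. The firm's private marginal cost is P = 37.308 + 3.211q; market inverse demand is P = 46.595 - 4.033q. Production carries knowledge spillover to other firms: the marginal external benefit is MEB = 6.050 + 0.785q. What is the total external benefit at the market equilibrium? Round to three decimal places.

8.401

Market equilibrium (private): 37.308 + 3.211q = 46.595 - 4.033q → q_m = 1.2820.
Total external benefit = ∫₀^{q_m} (6.050 + 0.785q) dq = 6.050×1.2820 + ½×0.785×1.2820² = 8.4012.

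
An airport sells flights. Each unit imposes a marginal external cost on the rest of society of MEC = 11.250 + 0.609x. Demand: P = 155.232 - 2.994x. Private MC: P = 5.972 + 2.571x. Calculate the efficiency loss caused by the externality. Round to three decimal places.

DWL = 61.620

Market equilibrium (private): 5.972 + 2.571x = 155.232 - 2.994x → x_m = 26.8212.
Social marginal cost = private MC + MEC = 17.222 + 3.180x.
Set SMC = demand: 17.222 + 3.180x = 155.232 - 2.994x → x* = 22.3534.
Between x* and x_m the wedge SMC − demand runs linearly from 0 to MEC(x_m), so the loss is a triangle.
DWL = ½ × 4.4678 × 27.5841 = 61.6201.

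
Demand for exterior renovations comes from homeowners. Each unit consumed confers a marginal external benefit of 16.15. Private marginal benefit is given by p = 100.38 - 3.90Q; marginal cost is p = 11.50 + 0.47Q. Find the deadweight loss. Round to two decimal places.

Market equilibrium (private): 11.50 + 0.47Q = 100.38 - 3.90Q → Q_m = 20.3387.
Social marginal benefit = demand + MEB = 116.53 - 3.90Q.
Set SMB = MC: 116.53 - 3.90Q = 11.50 + 0.47Q → Q* = 24.0343.
Height of the DWL triangle at Q_m is SMB(Q_m) − MC(Q_m) = MEB(Q_m) = 16.1500.
DWL = ½ × 3.6956 × 16.1500 = 29.8420.

DWL = 29.84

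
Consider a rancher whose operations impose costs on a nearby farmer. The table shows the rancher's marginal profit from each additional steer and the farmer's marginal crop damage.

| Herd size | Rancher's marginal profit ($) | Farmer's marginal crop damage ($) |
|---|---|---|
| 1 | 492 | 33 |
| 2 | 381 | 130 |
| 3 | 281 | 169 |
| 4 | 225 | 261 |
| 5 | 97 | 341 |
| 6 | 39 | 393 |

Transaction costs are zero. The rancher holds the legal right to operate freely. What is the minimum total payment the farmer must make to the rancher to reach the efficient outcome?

Left alone the rancher would choose level 6 (marginal profit stays positive).
Efficient level: k* = 3 (marginal profit ≥ marginal crop damage through 3).
The farmer must at least cover the rancher's forgone profit from cutting 6→3: 225 + 97 + 39 = 361.

$361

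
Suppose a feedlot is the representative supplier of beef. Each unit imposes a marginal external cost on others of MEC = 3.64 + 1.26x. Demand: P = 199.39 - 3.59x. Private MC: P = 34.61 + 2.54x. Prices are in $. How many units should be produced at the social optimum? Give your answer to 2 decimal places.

x* = 21.81

Social marginal cost = private MC + MEC = 38.25 + 3.80x.
Set SMC = demand: 38.25 + 3.80x = 199.39 - 3.59x → x* = 21.8051.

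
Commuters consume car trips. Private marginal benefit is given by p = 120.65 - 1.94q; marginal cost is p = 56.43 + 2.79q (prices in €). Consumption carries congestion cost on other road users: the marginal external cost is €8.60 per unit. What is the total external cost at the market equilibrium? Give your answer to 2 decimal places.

Market equilibrium (private): 56.43 + 2.79q = 120.65 - 1.94q → q_m = 13.5772.
Total external cost = MEC × q_m = 8.60 × 13.5772 = 116.7639.

€116.76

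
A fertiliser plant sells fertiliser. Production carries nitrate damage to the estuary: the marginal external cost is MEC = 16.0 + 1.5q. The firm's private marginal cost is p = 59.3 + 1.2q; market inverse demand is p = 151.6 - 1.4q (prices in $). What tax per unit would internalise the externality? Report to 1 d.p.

tax = $43.9 per unit

Social marginal cost = private MC + MEC = 75.3 + 2.7q.
Set SMC = demand: 75.3 + 2.7q = 151.6 - 1.4q → q* = 18.6098.
The Pigouvian tax equals MEC at q*: 16.0 + 1.5×18.6098 = 43.9147.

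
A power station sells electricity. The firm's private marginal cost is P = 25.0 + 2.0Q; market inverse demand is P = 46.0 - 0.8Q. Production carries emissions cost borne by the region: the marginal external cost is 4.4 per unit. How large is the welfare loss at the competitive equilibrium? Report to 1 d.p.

DWL = 3.5

Market equilibrium (private): 25.0 + 2.0Q = 46.0 - 0.8Q → Q_m = 7.5000.
Social marginal cost = private MC + MEC = 29.4 + 2.0Q.
Set SMC = demand: 29.4 + 2.0Q = 46.0 - 0.8Q → Q* = 5.9286.
The welfare-loss triangle has base |Q_m − Q*| and height MEC(Q_m) (the vertical gap between SMC and demand is zero at Q* and MEC at Q_m).
DWL = ½ × 1.5714 × 4.4000 = 3.4571.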